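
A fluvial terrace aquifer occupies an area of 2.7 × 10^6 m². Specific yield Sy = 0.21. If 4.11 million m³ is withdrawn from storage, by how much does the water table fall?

Δh ≈ 7.25 m

ΔV = 4.11 million m³ = 4.11 × 10^6 m³
Δh = ΔV / (Sy × A) = 4.11 × 10^6 m³ / (0.21 × 2.7 × 10^6 m²) = 7.249 m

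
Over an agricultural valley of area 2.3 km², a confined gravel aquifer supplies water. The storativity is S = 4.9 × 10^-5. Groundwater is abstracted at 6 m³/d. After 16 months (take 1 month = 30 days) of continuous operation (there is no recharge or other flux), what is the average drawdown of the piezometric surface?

A = 2.3 km² = 2.3 × 10^6 m²
t = 16 months = 480 d
ΔV = Q × t = 6 m³/d × 480 d = 2880 m³
Δh = ΔV / (S × A) = 2880 / (4.9 × 10^-5 × 2.3 × 10^6) = 25.55 m

Δh ≈ 25.6 m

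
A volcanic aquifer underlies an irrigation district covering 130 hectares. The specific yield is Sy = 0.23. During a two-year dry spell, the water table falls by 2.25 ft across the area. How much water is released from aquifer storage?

A = 130 hectares = 1.3 × 10^6 m²
Δh = 2.25 ft = 0.6858 m
ΔV = Sy × A × Δh = 0.23 × 1.3 × 10^6 m² × 0.6858 m = 2.051 × 10^5 m³

ΔV ≈ 2.05 × 10^5 m³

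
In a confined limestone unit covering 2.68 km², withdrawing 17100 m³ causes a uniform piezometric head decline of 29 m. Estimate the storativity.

S ≈ 2.2 × 10^-4

A = 2.68 km² = 2.68 × 10^6 m²
S = ΔV / (A × Δh) = 17100 m³ / (2.68 × 10^6 m² × 29 m) = 2.2 × 10^-4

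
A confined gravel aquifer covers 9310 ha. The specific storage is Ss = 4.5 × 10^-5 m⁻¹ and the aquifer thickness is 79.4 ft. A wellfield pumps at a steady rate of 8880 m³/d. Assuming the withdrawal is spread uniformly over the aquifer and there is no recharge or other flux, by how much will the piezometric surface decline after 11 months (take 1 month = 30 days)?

b = 79.4 ft = 24.2 m
S = Ss × b = 4.5 × 10^-5 m⁻¹ × 24.2 m = 1.089 × 10^-3
A = 9310 ha = 9.31 × 10^7 m²
t = 11 months = 330 d
ΔV = Q × t = 8880 m³/d × 330 d = 2.93 × 10^6 m³
Δh = ΔV / (S × A) = 2.93 × 10^6 / (0.001089 × 9.31 × 10^7) = 28.9 m

Δh ≈ 28.9 m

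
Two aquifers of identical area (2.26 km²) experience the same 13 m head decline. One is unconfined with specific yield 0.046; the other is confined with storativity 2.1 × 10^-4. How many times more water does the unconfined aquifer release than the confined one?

ΔV_u / ΔV_c ≈ 219

A = 2.26 km² = 2.26 × 10^6 m²
Unconfined: ΔV_u = Sy × A × Δh = 0.046 × 2.26 × 10^6 × 13 = 1.351 × 10^6 m³
Confined: ΔV_c = S × A × Δh = 2.1 × 10^-4 × 2.26 × 10^6 × 13 = 6170 m³
Ratio = ΔV_u / ΔV_c = Sy / S = 0.046 / 2.1 × 10^-4 = 219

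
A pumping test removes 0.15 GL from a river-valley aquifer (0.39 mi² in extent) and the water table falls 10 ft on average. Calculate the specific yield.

A = 0.39 mi² = 1.01 × 10^6 m²
Δh = 10 ft = 3.048 m
ΔV = 0.15 GL = 1.5 × 10^5 m³
Sy = ΔV / (A × Δh) = 1.5 × 10^5 m³ / (1.01 × 10^6 m² × 3.048 m) = 0.04872

Sy ≈ 0.049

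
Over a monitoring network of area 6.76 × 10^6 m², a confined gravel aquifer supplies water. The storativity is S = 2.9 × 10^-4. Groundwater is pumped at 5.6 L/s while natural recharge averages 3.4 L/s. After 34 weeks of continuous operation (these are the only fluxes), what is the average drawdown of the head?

Net abstraction = 5.6 − 3.4 = 2.2 L/s
Q_net = 2.2 L/s = 190.1 m³/d
t = 34 weeks = 238 d
ΔV = Q × t = 190.1 m³/d × 238 d = 45240 m³
Δh = ΔV / (S × A) = 45240 / (2.9 × 10^-4 × 6.76 × 10^6) = 23.08 m

Δh ≈ 23.1 m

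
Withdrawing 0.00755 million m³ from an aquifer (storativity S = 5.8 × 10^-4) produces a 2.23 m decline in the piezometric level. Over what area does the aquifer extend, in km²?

A ≈ 5.84 km²

ΔV = 0.00755 million m³ = 7550 m³
A = ΔV / (S × Δh) = 7550 / (5.8 × 10^-4 × 2.23) = 5.837 × 10^6 m²
A = 5.837 × 10^6 m² = 5.837 km²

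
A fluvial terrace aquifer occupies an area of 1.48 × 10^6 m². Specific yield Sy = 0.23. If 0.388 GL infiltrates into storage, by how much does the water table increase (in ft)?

Δh ≈ 3.74 ft

ΔV = 0.388 GL = 3.88 × 10^5 m³
Δh = ΔV / (Sy × A) = 3.88 × 10^5 m³ / (0.23 × 1.48 × 10^6 m²) = 1.14 m
Δh = 1.14 m = 3.74 ft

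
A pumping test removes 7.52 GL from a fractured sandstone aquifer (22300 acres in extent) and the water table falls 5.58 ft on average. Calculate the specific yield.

A = 22300 acres = 9.024 × 10^7 m²
Δh = 5.58 ft = 1.701 m
ΔV = 7.52 GL = 7.52 × 10^6 m³
Sy = ΔV / (A × Δh) = 7.52 × 10^6 m³ / (9.024 × 10^7 m² × 1.701 m) = 0.04899

Sy ≈ 0.049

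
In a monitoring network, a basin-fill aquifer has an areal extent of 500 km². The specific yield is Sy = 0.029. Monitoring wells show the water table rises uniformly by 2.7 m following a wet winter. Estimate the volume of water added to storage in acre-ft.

ΔV ≈ 31700 acre-ft

A = 500 km² = 5 × 10^8 m²
ΔV = Sy × A × Δh = 0.029 × 5 × 10^8 m² × 2.7 m = 3.915 × 10^7 m³
ΔV = 3.915 × 10^7 m³ = 31740 acre-ft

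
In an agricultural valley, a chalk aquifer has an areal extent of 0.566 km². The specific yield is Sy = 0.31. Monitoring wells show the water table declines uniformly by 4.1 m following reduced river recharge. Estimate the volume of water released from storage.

ΔV ≈ 7.19 × 10^5 m³

A = 0.566 km² = 5.66 × 10^5 m²
ΔV = Sy × A × Δh = 0.31 × 5.66 × 10^5 m² × 4.1 m = 7.194 × 10^5 m³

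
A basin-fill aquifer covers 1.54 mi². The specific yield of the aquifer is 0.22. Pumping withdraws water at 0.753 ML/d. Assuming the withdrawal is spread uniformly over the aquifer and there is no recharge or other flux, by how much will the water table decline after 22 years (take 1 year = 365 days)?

Δh ≈ 6.89 m

A = 1.54 mi² = 3.989 × 10^6 m²
Q = 0.753 ML/d = 753 m³/d
t = 22 years = 8030 d
ΔV = Q × t = 753 m³/d × 8030 d = 6.047 × 10^6 m³
Δh = ΔV / (Sy × A) = 6.047 × 10^6 / (0.22 × 3.989 × 10^6) = 6.891 m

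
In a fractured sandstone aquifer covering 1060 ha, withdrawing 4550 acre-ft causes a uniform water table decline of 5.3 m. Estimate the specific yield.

A = 1060 ha = 1.06 × 10^7 m²
ΔV = 4550 acre-ft = 5.612 × 10^6 m³
Sy = ΔV / (A × Δh) = 5.612 × 10^6 m³ / (1.06 × 10^7 m² × 5.3 m) = 0.0999

Sy ≈ 0.1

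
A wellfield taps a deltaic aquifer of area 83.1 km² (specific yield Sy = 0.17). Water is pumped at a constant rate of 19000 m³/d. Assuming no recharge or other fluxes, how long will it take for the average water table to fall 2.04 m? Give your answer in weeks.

A = 83.1 km² = 8.31 × 10^7 m²
ΔV = Sy × A × Δh = 0.17 × 8.31 × 10^7 × 2.04 = 2.882 × 10^7 m³
t = ΔV / Q = 2.882 × 10^7 m³ / 19000 m³/d = 1517 d
t = 1517 d ≈ 216.7 weeks

t ≈ 217 weeks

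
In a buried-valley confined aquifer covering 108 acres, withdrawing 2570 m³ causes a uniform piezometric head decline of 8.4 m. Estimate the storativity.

A = 108 acres = 4.371 × 10^5 m²
S = ΔV / (A × Δh) = 2570 m³ / (4.371 × 10^5 m² × 8.4 m) = 7 × 10^-4

S ≈ 7 × 10^-4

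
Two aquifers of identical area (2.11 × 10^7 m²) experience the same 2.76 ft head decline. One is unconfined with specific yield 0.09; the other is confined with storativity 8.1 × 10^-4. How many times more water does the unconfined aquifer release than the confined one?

Δh = 2.76 ft = 0.8412 m
Unconfined: ΔV_u = Sy × A × Δh = 0.09 × 2.11 × 10^7 × 0.8412 = 1.598 × 10^6 m³
Confined: ΔV_c = S × A × Δh = 8.1 × 10^-4 × 2.11 × 10^7 × 0.8412 = 14380 m³
Ratio = ΔV_u / ΔV_c = Sy / S = 0.09 / 8.1 × 10^-4 = 111.1

ΔV_u / ΔV_c ≈ 111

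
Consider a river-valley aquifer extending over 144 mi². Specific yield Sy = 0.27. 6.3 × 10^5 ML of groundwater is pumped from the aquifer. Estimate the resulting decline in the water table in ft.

Δh ≈ 20.5 ft

A = 144 mi² = 3.73 × 10^8 m²
ΔV = 6.3 × 10^5 ML = 6.3 × 10^8 m³
Δh = ΔV / (Sy × A) = 6.3 × 10^8 m³ / (0.27 × 3.73 × 10^8 m²) = 6.256 m
Δh = 6.256 m = 20.53 ft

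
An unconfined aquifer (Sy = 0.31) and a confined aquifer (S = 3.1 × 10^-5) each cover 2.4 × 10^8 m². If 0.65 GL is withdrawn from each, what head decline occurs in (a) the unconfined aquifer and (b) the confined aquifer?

ΔV = 0.65 GL = 6.5 × 10^5 m³
Unconfined: Δh_u = ΔV/(Sy·A) = 6.5 × 10^5/(0.31 × 2.4 × 10^8) = 0.008737 m
Confined: Δh_c = ΔV/(S·A) = 6.5 × 10^5/(3.1 × 10^-5 × 2.4 × 10^8) = 87.37 m

Δh_u ≈ 0.00874 m; Δh_c ≈ 87.4 m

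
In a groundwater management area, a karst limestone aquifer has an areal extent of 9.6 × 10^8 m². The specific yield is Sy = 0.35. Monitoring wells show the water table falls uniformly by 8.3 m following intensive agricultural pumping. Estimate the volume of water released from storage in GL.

ΔV = Sy × A × Δh = 0.35 × 9.6 × 10^8 m² × 8.3 m = 2.789 × 10^9 m³
ΔV = 2.789 × 10^9 m³ = 2789 GL

ΔV ≈ 2790 GL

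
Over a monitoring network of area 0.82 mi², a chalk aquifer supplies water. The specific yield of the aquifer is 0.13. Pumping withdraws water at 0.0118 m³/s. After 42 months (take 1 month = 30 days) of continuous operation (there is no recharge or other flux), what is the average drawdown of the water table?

A = 0.82 mi² = 2.124 × 10^6 m²
Q = 0.0118 m³/s = 1020 m³/d
t = 42 months = 1260 d
ΔV = Q × t = 1020 m³/d × 1260 d = 1.285 × 10^6 m³
Δh = ΔV / (Sy × A) = 1.285 × 10^6 / (0.13 × 2.124 × 10^6) = 4.653 m

Δh ≈ 4.65 m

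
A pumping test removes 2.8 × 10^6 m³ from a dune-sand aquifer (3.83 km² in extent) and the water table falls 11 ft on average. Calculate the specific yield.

Sy ≈ 0.22

A = 3.83 km² = 3.83 × 10^6 m²
Δh = 11 ft = 3.353 m
Sy = ΔV / (A × Δh) = 2.8 × 10^6 m³ / (3.83 × 10^6 m² × 3.353 m) = 0.218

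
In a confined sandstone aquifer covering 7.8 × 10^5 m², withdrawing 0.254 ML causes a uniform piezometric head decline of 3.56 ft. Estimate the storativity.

Δh = 3.56 ft = 1.085 m
ΔV = 0.254 ML = 254 m³
S = ΔV / (A × Δh) = 254 m³ / (7.8 × 10^5 m² × 1.085 m) = 3.001 × 10^-4

S ≈ 3 × 10^-4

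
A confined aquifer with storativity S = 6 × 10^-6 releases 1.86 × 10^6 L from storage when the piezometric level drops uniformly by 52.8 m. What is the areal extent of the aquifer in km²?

ΔV = 1.86 × 10^6 L = 1860 m³
A = ΔV / (S × Δh) = 1860 / (6 × 10^-6 × 52.8) = 5.871 × 10^6 m²
A = 5.871 × 10^6 m² = 5.871 km²

A ≈ 5.87 km²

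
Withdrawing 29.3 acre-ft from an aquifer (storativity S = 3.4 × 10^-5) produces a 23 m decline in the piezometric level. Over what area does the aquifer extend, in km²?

A ≈ 46.2 km²

ΔV = 29.3 acre-ft = 36140 m³
A = ΔV / (S × Δh) = 36140 / (3.4 × 10^-5 × 23) = 4.622 × 10^7 m²
A = 4.622 × 10^7 m² = 46.22 km²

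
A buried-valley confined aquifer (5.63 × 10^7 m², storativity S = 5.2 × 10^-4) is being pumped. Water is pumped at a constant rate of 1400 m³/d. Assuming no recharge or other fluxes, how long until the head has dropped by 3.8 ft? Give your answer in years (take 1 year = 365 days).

t ≈ 0.0664 years

Δh = 3.8 ft = 1.158 m
ΔV = S × A × Δh = 5.2 × 10^-4 × 5.63 × 10^7 × 1.158 = 33910 m³
t = ΔV / Q = 33910 m³ / 1400 m³/d = 24.22 d
t = 24.22 d ≈ 0.06636 years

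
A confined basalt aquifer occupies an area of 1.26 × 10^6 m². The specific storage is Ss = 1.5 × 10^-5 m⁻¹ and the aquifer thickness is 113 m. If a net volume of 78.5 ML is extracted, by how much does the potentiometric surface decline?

S = Ss × b = 1.5 × 10^-5 m⁻¹ × 113 m = 1.695 × 10^-3
ΔV = 78.5 ML = 78500 m³
Δh = ΔV / (S × A) = 78500 m³ / (0.001695 × 1.26 × 10^6 m²) = 36.76 m

Δh ≈ 36.8 m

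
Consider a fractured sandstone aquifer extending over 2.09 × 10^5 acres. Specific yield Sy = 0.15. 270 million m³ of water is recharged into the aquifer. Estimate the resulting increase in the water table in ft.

A = 2.09 × 10^5 acres = 8.458 × 10^8 m²
ΔV = 270 million m³ = 2.7 × 10^8 m³
Δh = ΔV / (Sy × A) = 2.7 × 10^8 m³ / (0.15 × 8.458 × 10^8 m²) = 2.128 m
Δh = 2.128 m = 6.982 ft

Δh ≈ 6.98 ft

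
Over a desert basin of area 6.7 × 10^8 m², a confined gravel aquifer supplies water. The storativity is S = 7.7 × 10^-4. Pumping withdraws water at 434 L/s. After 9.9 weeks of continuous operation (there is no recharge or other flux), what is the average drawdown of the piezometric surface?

Δh ≈ 5.04 m

Q = 434 L/s = 37500 m³/d
t = 9.9 weeks = 69.3 d
ΔV = Q × t = 37500 m³/d × 69.3 d = 2.599 × 10^6 m³
Δh = ΔV / (S × A) = 2.599 × 10^6 / (7.7 × 10^-4 × 6.7 × 10^8) = 5.037 m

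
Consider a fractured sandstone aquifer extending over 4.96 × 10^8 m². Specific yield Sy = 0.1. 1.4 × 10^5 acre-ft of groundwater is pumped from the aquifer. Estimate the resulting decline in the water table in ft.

Δh ≈ 11.4 ft

ΔV = 1.4 × 10^5 acre-ft = 1.727 × 10^8 m³
Δh = ΔV / (Sy × A) = 1.727 × 10^8 m³ / (0.1 × 4.96 × 10^8 m²) = 3.482 m
Δh = 3.482 m = 11.42 ft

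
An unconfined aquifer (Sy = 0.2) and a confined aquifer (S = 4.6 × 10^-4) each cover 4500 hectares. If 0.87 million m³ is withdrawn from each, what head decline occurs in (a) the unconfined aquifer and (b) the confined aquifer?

Δh_u ≈ 0.0967 m; Δh_c ≈ 42 m

A = 4500 hectares = 4.5 × 10^7 m²
ΔV = 0.87 million m³ = 8.7 × 10^5 m³
Unconfined: Δh_u = ΔV/(Sy·A) = 8.7 × 10^5/(0.2 × 4.5 × 10^7) = 0.09667 m
Confined: Δh_c = ΔV/(S·A) = 8.7 × 10^5/(4.6 × 10^-4 × 4.5 × 10^7) = 42.03 m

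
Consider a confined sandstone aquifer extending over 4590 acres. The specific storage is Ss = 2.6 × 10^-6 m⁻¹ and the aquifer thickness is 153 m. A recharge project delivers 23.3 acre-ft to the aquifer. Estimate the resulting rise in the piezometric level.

S = Ss × b = 2.6 × 10^-6 m⁻¹ × 153 m = 3.978 × 10^-4
A = 4590 acres = 1.858 × 10^7 m²
ΔV = 23.3 acre-ft = 28740 m³
Δh = ΔV / (S × A) = 28740 m³ / (3.978 × 10^-4 × 1.858 × 10^7 m²) = 3.889 m

Δh ≈ 3.89 m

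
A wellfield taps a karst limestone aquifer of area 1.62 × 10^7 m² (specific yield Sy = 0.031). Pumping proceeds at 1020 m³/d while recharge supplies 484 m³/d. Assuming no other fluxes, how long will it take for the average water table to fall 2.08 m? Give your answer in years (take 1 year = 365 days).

t ≈ 5.34 years

ΔV = Sy × A × Δh = 0.031 × 1.62 × 10^7 × 2.08 = 1.045 × 10^6 m³
Net withdrawal = 1020 − 484 = 536 m³/d
t = ΔV / Q = 1.045 × 10^6 m³ / 536 m³/d = 1949 d
t = 1949 d ≈ 5.339 years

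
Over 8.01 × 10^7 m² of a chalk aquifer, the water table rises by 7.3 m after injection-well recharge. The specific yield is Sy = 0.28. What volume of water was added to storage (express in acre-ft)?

ΔV = Sy × A × Δh = 0.28 × 8.01 × 10^7 m² × 7.3 m = 1.637 × 10^8 m³
ΔV = 1.637 × 10^8 m³ = 1.327 × 10^5 acre-ft

ΔV ≈ 1.33 × 10^5 acre-ft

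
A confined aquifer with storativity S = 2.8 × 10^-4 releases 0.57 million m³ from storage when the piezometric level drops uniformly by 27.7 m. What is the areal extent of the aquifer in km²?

ΔV = 0.57 million m³ = 5.7 × 10^5 m³
A = ΔV / (S × Δh) = 5.7 × 10^5 / (2.8 × 10^-4 × 27.7) = 7.349 × 10^7 m²
A = 7.349 × 10^7 m² = 73.49 km²

A ≈ 73.5 km²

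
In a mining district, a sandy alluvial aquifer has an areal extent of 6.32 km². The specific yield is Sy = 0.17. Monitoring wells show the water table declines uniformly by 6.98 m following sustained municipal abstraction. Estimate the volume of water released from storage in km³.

ΔV ≈ 0.0075 km³

A = 6.32 km² = 6.32 × 10^6 m²
ΔV = Sy × A × Δh = 0.17 × 6.32 × 10^6 m² × 6.98 m = 7.499 × 10^6 m³
ΔV = 7.499 × 10^6 m³ = 0.007499 km³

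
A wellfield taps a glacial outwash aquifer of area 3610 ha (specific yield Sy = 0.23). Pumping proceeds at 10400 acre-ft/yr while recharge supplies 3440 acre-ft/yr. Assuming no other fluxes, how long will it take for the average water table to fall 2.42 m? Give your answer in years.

A = 3610 ha = 3.61 × 10^7 m²
ΔV = Sy × A × Δh = 0.23 × 3.61 × 10^7 × 2.42 = 2.009 × 10^7 m³
Net withdrawal = 10400 − 3440 = 6960 acre-ft/yr = 23520 m³/d
t = ΔV / Q = 2.009 × 10^7 m³ / 23520 m³/d = 854.3 d
t = 854.3 d ≈ 2.34 years

t ≈ 2.34 years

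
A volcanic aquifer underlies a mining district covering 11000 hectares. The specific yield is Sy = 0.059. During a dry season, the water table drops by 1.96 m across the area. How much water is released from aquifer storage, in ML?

ΔV ≈ 12700 ML

A = 11000 hectares = 1.1 × 10^8 m²
ΔV = Sy × A × Δh = 0.059 × 1.1 × 10^8 m² × 1.96 m = 1.272 × 10^7 m³
ΔV = 1.272 × 10^7 m³ = 12720 ML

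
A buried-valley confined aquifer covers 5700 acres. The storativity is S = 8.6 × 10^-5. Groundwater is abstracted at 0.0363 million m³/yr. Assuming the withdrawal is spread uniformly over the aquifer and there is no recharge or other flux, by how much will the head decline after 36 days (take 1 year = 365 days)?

Δh ≈ 1.8 m

A = 5700 acres = 2.307 × 10^7 m²
Q = 0.0363 million m³/yr = 99.45 m³/d
ΔV = Q × t = 99.45 m³/d × 36 d = 3580 m³
Δh = ΔV / (S × A) = 3580 / (8.6 × 10^-5 × 2.307 × 10^7) = 1.805 m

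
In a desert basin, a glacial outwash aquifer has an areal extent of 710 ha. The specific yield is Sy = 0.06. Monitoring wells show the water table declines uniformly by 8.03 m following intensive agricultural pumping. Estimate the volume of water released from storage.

A = 710 ha = 7.1 × 10^6 m²
ΔV = Sy × A × Δh = 0.06 × 7.1 × 10^6 m² × 8.03 m = 3.421 × 10^6 m³

ΔV ≈ 3.42 × 10^6 m³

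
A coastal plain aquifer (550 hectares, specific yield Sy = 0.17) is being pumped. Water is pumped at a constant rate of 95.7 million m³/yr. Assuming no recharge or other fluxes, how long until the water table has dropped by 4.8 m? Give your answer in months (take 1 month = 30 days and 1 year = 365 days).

t ≈ 0.571 months

A = 550 hectares = 5.5 × 10^6 m²
ΔV = Sy × A × Δh = 0.17 × 5.5 × 10^6 × 4.8 = 4.488 × 10^6 m³
Q = 95.7 million m³/yr = 2.622 × 10^5 m³/d
t = ΔV / Q = 4.488 × 10^6 m³ / 2.622 × 10^5 m³/d = 17.12 d
t = 17.12 d ≈ 0.5706 months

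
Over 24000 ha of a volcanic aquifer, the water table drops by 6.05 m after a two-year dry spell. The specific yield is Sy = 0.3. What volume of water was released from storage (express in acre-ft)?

ΔV ≈ 3.53 × 10^5 acre-ft

A = 24000 ha = 2.4 × 10^8 m²
ΔV = Sy × A × Δh = 0.3 × 2.4 × 10^8 m² × 6.05 m = 4.356 × 10^8 m³
ΔV = 4.356 × 10^8 m³ = 3.531 × 10^5 acre-ft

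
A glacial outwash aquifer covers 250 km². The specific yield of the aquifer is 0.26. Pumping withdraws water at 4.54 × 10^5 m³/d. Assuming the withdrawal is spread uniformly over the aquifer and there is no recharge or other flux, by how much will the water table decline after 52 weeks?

Δh ≈ 2.54 m

A = 250 km² = 2.5 × 10^8 m²
t = 52 weeks = 364 d
ΔV = Q × t = 4.54 × 10^5 m³/d × 364 d = 1.653 × 10^8 m³
Δh = ΔV / (Sy × A) = 1.653 × 10^8 / (0.26 × 2.5 × 10^8) = 2.542 m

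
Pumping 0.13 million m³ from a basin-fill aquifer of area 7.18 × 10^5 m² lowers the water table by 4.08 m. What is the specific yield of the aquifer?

ΔV = 0.13 million m³ = 1.3 × 10^5 m³
Sy = ΔV / (A × Δh) = 1.3 × 10^5 m³ / (7.18 × 10^5 m² × 4.08 m) = 0.04438

Sy ≈ 0.044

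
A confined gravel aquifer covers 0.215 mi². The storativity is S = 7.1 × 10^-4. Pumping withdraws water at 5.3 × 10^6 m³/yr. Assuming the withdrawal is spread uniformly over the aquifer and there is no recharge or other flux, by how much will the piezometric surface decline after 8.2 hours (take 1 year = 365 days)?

Δh ≈ 12.5 m

A = 0.215 mi² = 5.568 × 10^5 m²
Q = 5.3 × 10^6 m³/yr = 14520 m³/d
t = 8.2 hours = 0.3417 d
ΔV = Q × t = 14520 m³/d × 0.3417 d = 4961 m³
Δh = ΔV / (S × A) = 4961 / (7.1 × 10^-4 × 5.568 × 10^5) = 12.55 m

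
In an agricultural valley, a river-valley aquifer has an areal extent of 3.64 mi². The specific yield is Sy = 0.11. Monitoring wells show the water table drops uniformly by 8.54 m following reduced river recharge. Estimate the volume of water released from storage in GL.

ΔV ≈ 8.86 GL

A = 3.64 mi² = 9.428 × 10^6 m²
ΔV = Sy × A × Δh = 0.11 × 9.428 × 10^6 m² × 8.54 m = 8.856 × 10^6 m³
ΔV = 8.856 × 10^6 m³ = 8.856 GL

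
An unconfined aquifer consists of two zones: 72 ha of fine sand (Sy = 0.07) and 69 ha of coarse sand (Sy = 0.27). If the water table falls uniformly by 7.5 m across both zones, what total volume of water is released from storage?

ΔV ≈ 1.78 × 10^6 m³

A₁ = 72 ha = 7.2 × 10^5 m²; A₂ = 69 ha = 6.9 × 10^5 m²
ΔV₁ = 0.07 × 7.2 × 10^5 × 7.5 = 3.78 × 10^5 m³
ΔV₂ = 0.27 × 6.9 × 10^5 × 7.5 = 1.397 × 10^6 m³
ΔV = ΔV₁ + ΔV₂ = 1.775 × 10^6 m³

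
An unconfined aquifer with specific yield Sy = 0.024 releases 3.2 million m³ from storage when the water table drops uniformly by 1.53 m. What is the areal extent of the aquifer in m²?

ΔV = 3.2 million m³ = 3.2 × 10^6 m³
A = ΔV / (Sy × Δh) = 3.2 × 10^6 / (0.024 × 1.53) = 8.715 × 10^7 m²

A ≈ 8.71 × 10^7 m²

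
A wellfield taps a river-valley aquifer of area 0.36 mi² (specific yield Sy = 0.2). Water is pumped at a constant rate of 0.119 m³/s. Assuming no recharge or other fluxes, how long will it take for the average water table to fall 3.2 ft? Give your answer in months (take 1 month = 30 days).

A = 0.36 mi² = 9.324 × 10^5 m²
Δh = 3.2 ft = 0.9754 m
ΔV = Sy × A × Δh = 0.2 × 9.324 × 10^5 × 0.9754 = 1.819 × 10^5 m³
Q = 0.119 m³/s = 10280 m³/d
t = ΔV / Q = 1.819 × 10^5 m³ / 10280 m³/d = 17.69 d
t = 17.69 d ≈ 0.5897 months

t ≈ 0.59 months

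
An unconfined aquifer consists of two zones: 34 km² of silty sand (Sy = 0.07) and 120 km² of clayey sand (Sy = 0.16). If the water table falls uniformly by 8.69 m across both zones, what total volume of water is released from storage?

ΔV ≈ 1.88 × 10^8 m³

A₁ = 34 km² = 3.4 × 10^7 m²; A₂ = 120 km² = 1.2 × 10^8 m²
ΔV₁ = 0.07 × 3.4 × 10^7 × 8.69 = 2.068 × 10^7 m³
ΔV₂ = 0.16 × 1.2 × 10^8 × 8.69 = 1.668 × 10^8 m³
ΔV = ΔV₁ + ΔV₂ = 1.875 × 10^8 m³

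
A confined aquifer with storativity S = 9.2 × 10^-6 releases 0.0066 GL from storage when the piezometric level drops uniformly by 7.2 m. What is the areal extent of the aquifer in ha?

ΔV = 0.0066 GL = 6600 m³
A = ΔV / (S × Δh) = 6600 / (9.2 × 10^-6 × 7.2) = 9.964 × 10^7 m²
A = 9.964 × 10^7 m² = 9964 ha

A ≈ 9960 ha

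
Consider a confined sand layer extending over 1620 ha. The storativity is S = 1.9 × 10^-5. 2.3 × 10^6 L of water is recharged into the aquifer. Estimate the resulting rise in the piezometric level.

A = 1620 ha = 1.62 × 10^7 m²
ΔV = 2.3 × 10^6 L = 2300 m³
Δh = ΔV / (S × A) = 2300 m³ / (1.9 × 10^-5 × 1.62 × 10^7 m²) = 7.472 m

Δh ≈ 7.47 m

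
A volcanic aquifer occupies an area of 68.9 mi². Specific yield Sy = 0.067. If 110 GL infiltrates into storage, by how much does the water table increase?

A = 68.9 mi² = 1.785 × 10^8 m²
ΔV = 110 GL = 1.1 × 10^8 m³
Δh = ΔV / (Sy × A) = 1.1 × 10^8 m³ / (0.067 × 1.785 × 10^8 m²) = 9.2 m

Δh ≈ 9.2 m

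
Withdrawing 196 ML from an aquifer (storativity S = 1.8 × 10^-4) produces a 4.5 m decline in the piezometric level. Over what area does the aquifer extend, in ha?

A ≈ 24200 ha

ΔV = 196 ML = 1.96 × 10^5 m³
A = ΔV / (S × Δh) = 1.96 × 10^5 / (1.8 × 10^-4 × 4.5) = 2.42 × 10^8 m²
A = 2.42 × 10^8 m² = 24200 ha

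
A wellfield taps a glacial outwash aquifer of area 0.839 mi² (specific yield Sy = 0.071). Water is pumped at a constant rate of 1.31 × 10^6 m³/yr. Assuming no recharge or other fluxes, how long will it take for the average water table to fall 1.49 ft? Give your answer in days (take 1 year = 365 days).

A = 0.839 mi² = 2.173 × 10^6 m²
Δh = 1.49 ft = 0.4542 m
ΔV = Sy × A × Δh = 0.071 × 2.173 × 10^6 × 0.4542 = 70070 m³
Q = 1.31 × 10^6 m³/yr = 3589 m³/d
t = ΔV / Q = 70070 m³ / 3589 m³/d = 19.52 d

t ≈ 19.5 days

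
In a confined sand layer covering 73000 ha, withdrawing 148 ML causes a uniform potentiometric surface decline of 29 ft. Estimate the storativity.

S ≈ 2.3 × 10^-5

A = 73000 ha = 7.3 × 10^8 m²
Δh = 29 ft = 8.839 m
ΔV = 148 ML = 1.48 × 10^5 m³
S = ΔV / (A × Δh) = 1.48 × 10^5 m³ / (7.3 × 10^8 m² × 8.839 m) = 2.294 × 10^-5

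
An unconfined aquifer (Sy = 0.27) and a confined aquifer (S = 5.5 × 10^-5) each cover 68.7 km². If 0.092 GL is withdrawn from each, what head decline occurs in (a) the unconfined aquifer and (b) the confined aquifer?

Δh_u ≈ 0.00496 m; Δh_c ≈ 24.3 m

A = 68.7 km² = 6.87 × 10^7 m²
ΔV = 0.092 GL = 92000 m³
Unconfined: Δh_u = ΔV/(Sy·A) = 92000/(0.27 × 6.87 × 10^7) = 0.00496 m
Confined: Δh_c = ΔV/(S·A) = 92000/(5.5 × 10^-5 × 6.87 × 10^7) = 24.35 m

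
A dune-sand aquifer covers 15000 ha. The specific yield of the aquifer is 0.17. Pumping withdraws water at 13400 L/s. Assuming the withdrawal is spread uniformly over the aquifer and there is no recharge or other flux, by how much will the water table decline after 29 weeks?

Δh ≈ 9.22 m

A = 15000 ha = 1.5 × 10^8 m²
Q = 13400 L/s = 1.158 × 10^6 m³/d
t = 29 weeks = 203 d
ΔV = Q × t = 1.158 × 10^6 m³/d × 203 d = 2.35 × 10^8 m³
Δh = ΔV / (Sy × A) = 2.35 × 10^8 / (0.17 × 1.5 × 10^8) = 9.217 m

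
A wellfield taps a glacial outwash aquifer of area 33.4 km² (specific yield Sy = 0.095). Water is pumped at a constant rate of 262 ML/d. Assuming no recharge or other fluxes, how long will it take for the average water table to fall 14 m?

t ≈ 170 days

A = 33.4 km² = 3.34 × 10^7 m²
ΔV = Sy × A × Δh = 0.095 × 3.34 × 10^7 × 14 = 4.442 × 10^7 m³
Q = 262 ML/d = 2.62 × 10^5 m³/d
t = ΔV / Q = 4.442 × 10^7 m³ / 2.62 × 10^5 m³/d = 169.5 d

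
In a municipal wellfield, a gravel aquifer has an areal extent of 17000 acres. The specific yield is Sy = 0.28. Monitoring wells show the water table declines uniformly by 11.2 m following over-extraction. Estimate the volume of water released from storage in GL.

ΔV ≈ 216 GL

A = 17000 acres = 6.88 × 10^7 m²
ΔV = Sy × A × Δh = 0.28 × 6.88 × 10^7 m² × 11.2 m = 2.157 × 10^8 m³
ΔV = 2.157 × 10^8 m³ = 215.7 GL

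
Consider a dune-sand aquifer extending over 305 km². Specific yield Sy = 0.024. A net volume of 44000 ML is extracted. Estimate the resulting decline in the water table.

Δh ≈ 6.01 m

A = 305 km² = 3.05 × 10^8 m²
ΔV = 44000 ML = 4.4 × 10^7 m³
Δh = ΔV / (Sy × A) = 4.4 × 10^7 m³ / (0.024 × 3.05 × 10^8 m²) = 6.011 m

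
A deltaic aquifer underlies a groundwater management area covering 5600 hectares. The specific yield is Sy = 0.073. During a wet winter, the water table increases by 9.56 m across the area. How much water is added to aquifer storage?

A = 5600 hectares = 5.6 × 10^7 m²
ΔV = Sy × A × Δh = 0.073 × 5.6 × 10^7 m² × 9.56 m = 3.908 × 10^7 m³

ΔV ≈ 3.91 × 10^7 m³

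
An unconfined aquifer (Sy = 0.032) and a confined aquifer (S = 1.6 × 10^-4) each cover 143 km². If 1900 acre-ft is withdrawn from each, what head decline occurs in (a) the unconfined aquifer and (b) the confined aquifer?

A = 143 km² = 1.43 × 10^8 m²
ΔV = 1900 acre-ft = 2.344 × 10^6 m³
Unconfined: Δh_u = ΔV/(Sy·A) = 2.344 × 10^6/(0.032 × 1.43 × 10^8) = 0.5122 m
Confined: Δh_c = ΔV/(S·A) = 2.344 × 10^6/(1.6 × 10^-4 × 1.43 × 10^8) = 102.4 m

Δh_u ≈ 0.512 m; Δh_c ≈ 102 m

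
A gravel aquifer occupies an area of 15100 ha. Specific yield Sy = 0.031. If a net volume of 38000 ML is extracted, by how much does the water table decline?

Δh ≈ 8.12 m

A = 15100 ha = 1.51 × 10^8 m²
ΔV = 38000 ML = 3.8 × 10^7 m³
Δh = ΔV / (Sy × A) = 3.8 × 10^7 m³ / (0.031 × 1.51 × 10^8 m²) = 8.118 m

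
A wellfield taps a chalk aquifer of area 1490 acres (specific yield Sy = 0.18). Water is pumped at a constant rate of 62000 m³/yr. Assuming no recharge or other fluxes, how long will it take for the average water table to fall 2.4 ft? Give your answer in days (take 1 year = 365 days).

t ≈ 4670 days

A = 1490 acres = 6.03 × 10^6 m²
Δh = 2.4 ft = 0.7315 m
ΔV = Sy × A × Δh = 0.18 × 6.03 × 10^6 × 0.7315 = 7.94 × 10^5 m³
Q = 62000 m³/yr = 169.9 m³/d
t = ΔV / Q = 7.94 × 10^5 m³ / 169.9 m³/d = 4674 d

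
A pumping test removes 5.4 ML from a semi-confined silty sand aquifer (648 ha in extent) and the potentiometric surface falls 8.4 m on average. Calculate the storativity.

S ≈ 9.9 × 10^-5

A = 648 ha = 6.48 × 10^6 m²
ΔV = 5.4 ML = 5400 m³
S = ΔV / (A × Δh) = 5400 m³ / (6.48 × 10^6 m² × 8.4 m) = 9.921 × 10^-5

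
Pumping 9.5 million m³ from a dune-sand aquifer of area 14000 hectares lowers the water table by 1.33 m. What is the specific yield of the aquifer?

Sy ≈ 0.051

A = 14000 hectares = 1.4 × 10^8 m²
ΔV = 9.5 million m³ = 9.5 × 10^6 m³
Sy = ΔV / (A × Δh) = 9.5 × 10^6 m³ / (1.4 × 10^8 m² × 1.33 m) = 0.05102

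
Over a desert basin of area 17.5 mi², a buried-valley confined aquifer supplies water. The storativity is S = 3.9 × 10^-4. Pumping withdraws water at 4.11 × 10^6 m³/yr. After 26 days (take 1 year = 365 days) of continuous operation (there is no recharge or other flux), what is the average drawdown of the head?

Δh ≈ 16.6 m

A = 17.5 mi² = 4.532 × 10^7 m²
Q = 4.11 × 10^6 m³/yr = 11260 m³/d
ΔV = Q × t = 11260 m³/d × 26 d = 2.928 × 10^5 m³
Δh = ΔV / (S × A) = 2.928 × 10^5 / (3.9 × 10^-4 × 4.532 × 10^7) = 16.56 m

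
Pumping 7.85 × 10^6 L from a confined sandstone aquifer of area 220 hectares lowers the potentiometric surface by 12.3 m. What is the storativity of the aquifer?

S ≈ 2.9 × 10^-4

A = 220 hectares = 2.2 × 10^6 m²
ΔV = 7.85 × 10^6 L = 7850 m³
S = ΔV / (A × Δh) = 7850 m³ / (2.2 × 10^6 m² × 12.3 m) = 2.901 × 10^-4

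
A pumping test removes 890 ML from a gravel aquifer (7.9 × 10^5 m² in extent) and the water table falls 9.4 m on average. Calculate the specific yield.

Sy ≈ 0.12

ΔV = 890 ML = 8.9 × 10^5 m³
Sy = ΔV / (A × Δh) = 8.9 × 10^5 m³ / (7.9 × 10^5 m² × 9.4 m) = 0.1198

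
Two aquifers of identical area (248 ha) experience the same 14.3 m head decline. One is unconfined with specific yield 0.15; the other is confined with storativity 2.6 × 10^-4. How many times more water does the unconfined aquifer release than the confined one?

ΔV_u / ΔV_c ≈ 577

A = 248 ha = 2.48 × 10^6 m²
Unconfined: ΔV_u = Sy × A × Δh = 0.15 × 2.48 × 10^6 × 14.3 = 5.32 × 10^6 m³
Confined: ΔV_c = S × A × Δh = 2.6 × 10^-4 × 2.48 × 10^6 × 14.3 = 9221 m³
Ratio = ΔV_u / ΔV_c = Sy / S = 0.15 / 2.6 × 10^-4 = 576.9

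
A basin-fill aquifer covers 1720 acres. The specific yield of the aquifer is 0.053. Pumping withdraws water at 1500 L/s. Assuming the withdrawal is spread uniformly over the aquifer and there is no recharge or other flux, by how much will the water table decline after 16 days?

A = 1720 acres = 6.961 × 10^6 m²
Q = 1500 L/s = 1.296 × 10^5 m³/d
ΔV = Q × t = 1.296 × 10^5 m³/d × 16 d = 2.074 × 10^6 m³
Δh = ΔV / (Sy × A) = 2.074 × 10^6 / (0.053 × 6.961 × 10^6) = 5.621 m

Δh ≈ 5.62 m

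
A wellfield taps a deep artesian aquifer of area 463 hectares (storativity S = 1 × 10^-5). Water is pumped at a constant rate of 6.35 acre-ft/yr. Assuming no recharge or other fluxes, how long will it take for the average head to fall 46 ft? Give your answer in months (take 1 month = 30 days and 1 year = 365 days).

A = 463 hectares = 4.63 × 10^6 m²
Δh = 46 ft = 14.02 m
ΔV = S × A × Δh = 1 × 10^-5 × 4.63 × 10^6 × 14.02 = 649.2 m³
Q = 6.35 acre-ft/yr = 21.46 m³/d
t = ΔV / Q = 649.2 m³ / 21.46 m³/d = 30.25 d
t = 30.25 d ≈ 1.008 months

t ≈ 1.01 months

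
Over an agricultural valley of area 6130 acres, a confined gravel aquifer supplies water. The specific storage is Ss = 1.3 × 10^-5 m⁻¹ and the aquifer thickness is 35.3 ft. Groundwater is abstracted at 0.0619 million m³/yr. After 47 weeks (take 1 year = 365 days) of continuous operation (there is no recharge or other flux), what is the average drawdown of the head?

b = 35.3 ft = 10.76 m
S = Ss × b = 1.3 × 10^-5 m⁻¹ × 10.76 m = 1.399 × 10^-4
A = 6130 acres = 2.481 × 10^7 m²
Q = 0.0619 million m³/yr = 169.6 m³/d
t = 47 weeks = 329 d
ΔV = Q × t = 169.6 m³/d × 329 d = 55790 m³
Δh = ΔV / (S × A) = 55790 / (1.399 × 10^-4 × 2.481 × 10^7) = 16.08 m

Δh ≈ 16.1 m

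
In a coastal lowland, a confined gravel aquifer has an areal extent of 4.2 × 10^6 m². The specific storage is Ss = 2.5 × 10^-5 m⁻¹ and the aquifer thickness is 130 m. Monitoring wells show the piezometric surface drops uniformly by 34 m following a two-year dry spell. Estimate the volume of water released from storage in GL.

S = Ss × b = 2.5 × 10^-5 m⁻¹ × 130 m = 3.25 × 10^-3
ΔV = S × A × Δh = 0.00325 × 4.2 × 10^6 m² × 34 m = 4.641 × 10^5 m³
ΔV = 4.641 × 10^5 m³ = 0.4641 GL

ΔV ≈ 0.464 GL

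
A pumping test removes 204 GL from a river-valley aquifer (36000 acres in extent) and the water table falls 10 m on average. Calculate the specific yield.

Sy ≈ 0.14

A = 36000 acres = 1.457 × 10^8 m²
ΔV = 204 GL = 2.04 × 10^8 m³
Sy = ΔV / (A × Δh) = 2.04 × 10^8 m³ / (1.457 × 10^8 m² × 10 m) = 0.14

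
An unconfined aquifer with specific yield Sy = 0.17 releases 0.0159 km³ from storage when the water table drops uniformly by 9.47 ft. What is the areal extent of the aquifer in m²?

A ≈ 3.24 × 10^7 m²

Δh = 9.47 ft = 2.886 m
ΔV = 0.0159 km³ = 1.59 × 10^7 m³
A = ΔV / (Sy × Δh) = 1.59 × 10^7 / (0.17 × 2.886) = 3.24 × 10^7 m²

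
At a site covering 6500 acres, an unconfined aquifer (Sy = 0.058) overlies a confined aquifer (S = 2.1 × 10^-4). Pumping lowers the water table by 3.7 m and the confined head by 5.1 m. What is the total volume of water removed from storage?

ΔV ≈ 5.67 × 10^6 m³

A = 6500 acres = 2.63 × 10^7 m²
Unconfined: ΔV_u = Sy × A × Δh_u = 0.058 × 2.63 × 10^7 × 3.7 = 5.645 × 10^6 m³
Confined: ΔV_c = S × A × Δh_c = 2.1 × 10^-4 × 2.63 × 10^7 × 5.1 = 28170 m³
Total ΔV = 5.645 × 10^6 + 28170 = 5.673 × 10^6 m³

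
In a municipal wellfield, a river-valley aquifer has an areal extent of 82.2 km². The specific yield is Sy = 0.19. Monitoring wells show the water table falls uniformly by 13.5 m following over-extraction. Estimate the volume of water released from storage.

A = 82.2 km² = 8.22 × 10^7 m²
ΔV = Sy × A × Δh = 0.19 × 8.22 × 10^7 m² × 13.5 m = 2.108 × 10^8 m³

ΔV ≈ 2.11 × 10^8 m³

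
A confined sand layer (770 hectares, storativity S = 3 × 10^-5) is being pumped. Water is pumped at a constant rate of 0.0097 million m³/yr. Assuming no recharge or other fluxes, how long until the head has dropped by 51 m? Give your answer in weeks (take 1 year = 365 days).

t ≈ 63.3 weeks

A = 770 hectares = 7.7 × 10^6 m²
ΔV = S × A × Δh = 3 × 10^-5 × 7.7 × 10^6 × 51 = 11780 m³
Q = 0.0097 million m³/yr = 26.58 m³/d
t = ΔV / Q = 11780 m³ / 26.58 m³/d = 443.3 d
t = 443.3 d ≈ 63.33 weeks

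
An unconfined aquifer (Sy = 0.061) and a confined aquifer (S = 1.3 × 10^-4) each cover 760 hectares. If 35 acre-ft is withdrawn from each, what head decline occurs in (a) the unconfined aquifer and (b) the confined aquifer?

Δh_u ≈ 0.0931 m; Δh_c ≈ 43.7 m

A = 760 hectares = 7.6 × 10^6 m²
ΔV = 35 acre-ft = 43170 m³
Unconfined: Δh_u = ΔV/(Sy·A) = 43170/(0.061 × 7.6 × 10^6) = 0.09312 m
Confined: Δh_c = ΔV/(S·A) = 43170/(1.3 × 10^-4 × 7.6 × 10^6) = 43.7 m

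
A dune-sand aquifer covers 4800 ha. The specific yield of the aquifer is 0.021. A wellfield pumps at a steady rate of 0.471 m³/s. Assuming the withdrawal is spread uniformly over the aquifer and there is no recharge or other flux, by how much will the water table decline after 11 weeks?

Δh ≈ 3.11 m

A = 4800 ha = 4.8 × 10^7 m²
Q = 0.471 m³/s = 40690 m³/d
t = 11 weeks = 77 d
ΔV = Q × t = 40690 m³/d × 77 d = 3.133 × 10^6 m³
Δh = ΔV / (Sy × A) = 3.133 × 10^6 / (0.021 × 4.8 × 10^7) = 3.109 m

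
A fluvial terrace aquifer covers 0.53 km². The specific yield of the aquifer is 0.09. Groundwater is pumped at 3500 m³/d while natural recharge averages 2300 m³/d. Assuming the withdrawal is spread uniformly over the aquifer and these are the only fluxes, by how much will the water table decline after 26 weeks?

A = 0.53 km² = 5.3 × 10^5 m²
Net abstraction = 3500 − 2300 = 1200 m³/d
t = 26 weeks = 182 d
ΔV = Q × t = 1200 m³/d × 182 d = 2.184 × 10^5 m³
Δh = ΔV / (Sy × A) = 2.184 × 10^5 / (0.09 × 5.3 × 10^5) = 4.579 m

Δh ≈ 4.58 m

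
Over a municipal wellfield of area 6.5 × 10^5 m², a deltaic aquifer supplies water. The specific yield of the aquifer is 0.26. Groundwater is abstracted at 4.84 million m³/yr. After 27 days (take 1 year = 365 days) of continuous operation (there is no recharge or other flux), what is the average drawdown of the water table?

Q = 4.84 million m³/yr = 13260 m³/d
ΔV = Q × t = 13260 m³/d × 27 d = 3.58 × 10^5 m³
Δh = ΔV / (Sy × A) = 3.58 × 10^5 / (0.26 × 6.5 × 10^5) = 2.119 m

Δh ≈ 2.12 m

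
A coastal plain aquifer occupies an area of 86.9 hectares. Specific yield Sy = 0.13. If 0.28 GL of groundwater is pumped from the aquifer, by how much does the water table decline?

A = 86.9 hectares = 8.69 × 10^5 m²
ΔV = 0.28 GL = 2.8 × 10^5 m³
Δh = ΔV / (Sy × A) = 2.8 × 10^5 m³ / (0.13 × 8.69 × 10^5 m²) = 2.479 m

Δh ≈ 2.48 m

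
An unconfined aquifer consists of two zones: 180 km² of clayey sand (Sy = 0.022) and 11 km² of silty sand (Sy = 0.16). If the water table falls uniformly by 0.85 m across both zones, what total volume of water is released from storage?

ΔV ≈ 4.86 × 10^6 m³

A₁ = 180 km² = 1.8 × 10^8 m²; A₂ = 11 km² = 1.1 × 10^7 m²
ΔV₁ = 0.022 × 1.8 × 10^8 × 0.85 = 3.366 × 10^6 m³
ΔV₂ = 0.16 × 1.1 × 10^7 × 0.85 = 1.496 × 10^6 m³
ΔV = ΔV₁ + ΔV₂ = 4.862 × 10^6 m³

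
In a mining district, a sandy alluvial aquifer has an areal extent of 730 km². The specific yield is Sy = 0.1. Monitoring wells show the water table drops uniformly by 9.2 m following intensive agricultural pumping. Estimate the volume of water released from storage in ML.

A = 730 km² = 7.3 × 10^8 m²
ΔV = Sy × A × Δh = 0.1 × 7.3 × 10^8 m² × 9.2 m = 6.716 × 10^8 m³
ΔV = 6.716 × 10^8 m³ = 6.716 × 10^5 ML

ΔV ≈ 6.72 × 10^5 ML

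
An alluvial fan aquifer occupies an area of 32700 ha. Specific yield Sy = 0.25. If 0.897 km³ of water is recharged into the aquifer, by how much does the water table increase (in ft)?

Δh ≈ 36 ft

A = 32700 ha = 3.27 × 10^8 m²
ΔV = 0.897 km³ = 8.97 × 10^8 m³
Δh = ΔV / (Sy × A) = 8.97 × 10^8 m³ / (0.25 × 3.27 × 10^8 m²) = 10.97 m
Δh = 10.97 m = 36 ft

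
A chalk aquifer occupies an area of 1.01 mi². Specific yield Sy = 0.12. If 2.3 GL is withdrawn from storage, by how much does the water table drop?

Δh ≈ 7.33 m

A = 1.01 mi² = 2.616 × 10^6 m²
ΔV = 2.3 GL = 2.3 × 10^6 m³
Δh = ΔV / (Sy × A) = 2.3 × 10^6 m³ / (0.12 × 2.616 × 10^6 m²) = 7.327 m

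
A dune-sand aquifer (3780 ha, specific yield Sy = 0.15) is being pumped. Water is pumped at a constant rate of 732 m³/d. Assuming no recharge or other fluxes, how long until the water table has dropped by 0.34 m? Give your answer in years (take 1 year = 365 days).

A = 3780 ha = 3.78 × 10^7 m²
ΔV = Sy × A × Δh = 0.15 × 3.78 × 10^7 × 0.34 = 1.928 × 10^6 m³
t = ΔV / Q = 1.928 × 10^6 m³ / 732 m³/d = 2634 d
t = 2634 d ≈ 7.215 years

t ≈ 7.22 years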